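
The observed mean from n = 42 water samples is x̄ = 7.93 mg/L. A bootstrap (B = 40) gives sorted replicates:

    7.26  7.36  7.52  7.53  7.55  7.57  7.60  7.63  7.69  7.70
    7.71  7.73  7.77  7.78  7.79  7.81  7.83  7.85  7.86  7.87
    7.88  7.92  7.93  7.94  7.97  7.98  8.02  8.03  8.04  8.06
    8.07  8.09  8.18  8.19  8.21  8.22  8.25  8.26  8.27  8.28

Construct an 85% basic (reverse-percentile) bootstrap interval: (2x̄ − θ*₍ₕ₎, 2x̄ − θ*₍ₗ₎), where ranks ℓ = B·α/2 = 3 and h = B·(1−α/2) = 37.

(7.61, 8.34)

Percentile endpoints at ranks 3 and 37: θ*₍3₎ = 7.52, θ*₍37₎ = 8.25.
Basic interval reflects these around x̄:
  lower = 2 × 7.93 − 8.25 = 7.61
  upper = 2 × 7.93 − 7.52 = 8.34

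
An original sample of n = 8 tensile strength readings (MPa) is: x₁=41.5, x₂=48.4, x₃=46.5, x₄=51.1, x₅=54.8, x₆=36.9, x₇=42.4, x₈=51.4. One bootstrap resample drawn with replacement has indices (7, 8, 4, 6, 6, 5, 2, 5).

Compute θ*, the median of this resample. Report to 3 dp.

θ* = 49.750

Resample values: 42.4, 51.4, 51.1, 36.9, 36.9, 54.8, 48.4, 54.8.
Sorted: 36.9, 36.9, 42.4, 48.4, 51.1, 51.4, 54.8, 54.8
Median = average of the two middle values = 49.750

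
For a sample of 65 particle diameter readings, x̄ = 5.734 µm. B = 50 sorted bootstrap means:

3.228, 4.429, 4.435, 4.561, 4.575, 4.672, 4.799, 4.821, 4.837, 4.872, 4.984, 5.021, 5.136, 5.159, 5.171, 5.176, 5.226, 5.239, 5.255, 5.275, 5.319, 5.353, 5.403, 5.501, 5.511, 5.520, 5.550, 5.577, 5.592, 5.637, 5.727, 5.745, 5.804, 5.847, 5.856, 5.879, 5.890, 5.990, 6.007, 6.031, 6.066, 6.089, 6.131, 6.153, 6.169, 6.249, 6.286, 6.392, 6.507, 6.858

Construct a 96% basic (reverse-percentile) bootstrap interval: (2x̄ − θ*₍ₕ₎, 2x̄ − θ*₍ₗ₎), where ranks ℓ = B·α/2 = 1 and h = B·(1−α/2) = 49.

Percentile endpoints at ranks 1 and 49: θ*₍1₎ = 3.228, θ*₍49₎ = 6.507.
Basic interval reflects these around x̄:
  lower = 2 × 5.734 − 6.507 = 4.961
  upper = 2 × 5.734 − 3.228 = 8.240

(4.961, 8.240)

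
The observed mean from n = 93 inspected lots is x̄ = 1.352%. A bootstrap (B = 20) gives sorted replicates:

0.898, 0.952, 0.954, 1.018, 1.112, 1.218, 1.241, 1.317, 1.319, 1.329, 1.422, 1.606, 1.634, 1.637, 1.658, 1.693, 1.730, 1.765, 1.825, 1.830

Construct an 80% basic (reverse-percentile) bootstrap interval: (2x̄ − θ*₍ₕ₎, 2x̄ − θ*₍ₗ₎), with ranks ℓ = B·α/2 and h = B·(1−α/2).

Percentile endpoints at ranks 2 and 18: θ*₍2₎ = 0.952, θ*₍18₎ = 1.765.
Basic interval reflects these around x̄:
  lower = 2 × 1.352 − 1.765 = 0.939
  upper = 2 × 1.352 − 0.952 = 1.752

(0.939, 1.752)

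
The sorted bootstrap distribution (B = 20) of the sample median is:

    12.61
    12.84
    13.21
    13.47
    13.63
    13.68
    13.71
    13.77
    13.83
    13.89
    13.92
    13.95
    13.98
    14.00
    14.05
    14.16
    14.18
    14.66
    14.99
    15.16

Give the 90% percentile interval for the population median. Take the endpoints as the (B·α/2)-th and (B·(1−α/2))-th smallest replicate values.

α = 0.10; lower rank = 20 × 0.050 = 1; upper rank = 20 × 0.950 = 19.
The 1st smallest replicate is 12.61; the 19th is 14.99.

(12.61, 14.99)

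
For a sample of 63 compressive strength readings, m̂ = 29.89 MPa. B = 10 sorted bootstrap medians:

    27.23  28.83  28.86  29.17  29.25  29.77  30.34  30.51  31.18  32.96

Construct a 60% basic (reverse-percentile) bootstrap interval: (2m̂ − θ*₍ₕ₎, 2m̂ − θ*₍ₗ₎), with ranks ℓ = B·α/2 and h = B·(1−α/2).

Percentile endpoints at ranks 2 and 8: θ*₍2₎ = 28.83, θ*₍8₎ = 30.51.
Basic interval reflects these around m̂:
  lower = 2 × 29.89 − 30.51 = 29.27
  upper = 2 × 29.89 − 28.83 = 30.95

(29.27, 30.95)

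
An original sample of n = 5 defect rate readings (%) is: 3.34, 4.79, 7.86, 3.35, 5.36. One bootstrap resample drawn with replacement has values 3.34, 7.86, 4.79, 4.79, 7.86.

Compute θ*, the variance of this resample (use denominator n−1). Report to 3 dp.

Mean = 5.7280; sum of squared deviations = 16.5531
s² = 16.5531 / 4 = 4.1383

θ* = 4.138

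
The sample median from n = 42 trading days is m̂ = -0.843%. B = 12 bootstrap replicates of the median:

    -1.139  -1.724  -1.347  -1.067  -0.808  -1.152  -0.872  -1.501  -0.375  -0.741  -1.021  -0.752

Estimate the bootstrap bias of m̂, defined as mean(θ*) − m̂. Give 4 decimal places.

mean(θ*) = ((-1.139) + (-1.724) + (-1.347) + (-1.067) + (-0.808) + (-1.152) + (-0.872) + (-1.501) + (-0.375) + (-0.741) + (-1.021) + (-0.752)) / 12 = -1.04158
bias = -1.04158 − -0.843

bias = −0.1986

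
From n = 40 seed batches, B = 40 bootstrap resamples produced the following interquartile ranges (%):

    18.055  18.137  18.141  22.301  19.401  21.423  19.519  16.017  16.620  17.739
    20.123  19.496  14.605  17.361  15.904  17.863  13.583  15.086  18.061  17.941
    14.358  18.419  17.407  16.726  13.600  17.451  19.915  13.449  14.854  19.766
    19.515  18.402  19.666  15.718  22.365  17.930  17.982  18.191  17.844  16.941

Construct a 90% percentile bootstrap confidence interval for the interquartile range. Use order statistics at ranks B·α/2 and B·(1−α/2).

(13.583, 21.423)

Sorted replicates: 13.449, 13.583, 13.600, 14.358, 14.605, 14.854, 15.086, 15.718, 15.904, 16.017, 16.620, 16.726, 16.941, 17.361, 17.407, 17.451, 17.739, 17.844, 17.863, 17.930, 17.941, 17.982, 18.055, 18.061, 18.137, 18.141, 18.191, 18.402, 18.419, 19.401, 19.496, 19.515, 19.519, 19.666, 19.766, 19.915, 20.123, 21.423, 22.301, 22.365
α = 0.10; lower rank = 40 × 0.050 = 2; upper rank = 40 × 0.950 = 38.
The 2nd smallest replicate is 13.583; the 38th is 21.423.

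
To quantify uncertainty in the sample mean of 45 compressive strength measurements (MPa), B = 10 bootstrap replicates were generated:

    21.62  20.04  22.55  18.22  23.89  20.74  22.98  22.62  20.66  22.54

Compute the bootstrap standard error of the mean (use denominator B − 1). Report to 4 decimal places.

SE* = 1.6818

Bootstrap SE is the standard deviation of the 10 replicate means.
Mean of replicates: (21.62 + 20.04 + 22.55 + 18.22 + 23.89 + 20.74 + 22.98 + 22.62 + 20.66 + 22.54) / 10 = 215.86000 / 10 = 21.58600
Sum of squared deviations: (+0.03400)² + (−1.54600)² + (+0.96400)² + (−3.36600)² + (+2.30400)² + (−0.84600)² + (+1.39400)² + (+1.03400)² + (−0.92600)² + (+0.95400)² = 25.45464
Variance = 25.45464 / 9 = 2.82829
SE* = √2.82829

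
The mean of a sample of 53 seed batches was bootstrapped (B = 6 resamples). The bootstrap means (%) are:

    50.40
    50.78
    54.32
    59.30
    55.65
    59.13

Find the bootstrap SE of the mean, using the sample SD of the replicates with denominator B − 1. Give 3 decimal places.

SE* = 3.883

Bootstrap SE is the standard deviation of the 6 replicate means.
Mean of replicates: (50.40 + 50.78 + 54.32 + 59.30 + 55.65 + 59.13) / 6 = 329.5800 / 6 = 54.9300
Sum of squared deviations: (−4.5300)² + (−4.1500)² + (−0.6100)² + (+4.3700)² + (+0.7200)² + (+4.2000)² = 75.3708
Variance = 75.3708 / 5 = 15.0742
SE* = √15.0742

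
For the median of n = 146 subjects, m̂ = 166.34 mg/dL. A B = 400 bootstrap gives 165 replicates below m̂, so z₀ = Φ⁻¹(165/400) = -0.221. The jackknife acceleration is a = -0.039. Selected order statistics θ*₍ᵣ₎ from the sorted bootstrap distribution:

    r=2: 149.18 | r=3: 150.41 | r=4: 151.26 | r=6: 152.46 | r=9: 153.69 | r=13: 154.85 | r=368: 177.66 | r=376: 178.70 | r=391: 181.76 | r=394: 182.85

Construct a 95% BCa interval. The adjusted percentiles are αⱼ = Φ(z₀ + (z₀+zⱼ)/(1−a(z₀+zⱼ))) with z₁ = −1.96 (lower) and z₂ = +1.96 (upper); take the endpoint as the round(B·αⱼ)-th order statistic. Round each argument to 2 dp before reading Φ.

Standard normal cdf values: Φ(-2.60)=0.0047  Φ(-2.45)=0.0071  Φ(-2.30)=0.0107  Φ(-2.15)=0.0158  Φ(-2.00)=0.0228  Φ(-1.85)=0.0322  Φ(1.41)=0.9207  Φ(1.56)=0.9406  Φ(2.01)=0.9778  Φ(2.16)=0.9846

(149.18, 177.66)

Lower: z₀ + z₁ = -0.221 + (-1.960) = -2.181; 1 − a(z₀+z₁) = 1 − (-0.039)(-2.181) = 0.9149; argument = -0.221 + (-2.181)/0.9149 = -2.6048 → -2.60.
α₁ = Φ(-2.60) = 0.0047; rank = round(400 × 0.0047) = 2; θ*₍2₎ = 149.18.
Upper: z₀ + z₂ = 1.739; 1 − a(z₀+z₂) = 1.0678; argument = 1.4076 → 1.41; α₂ = 0.9207; rank = 368; θ*₍368₎ = 177.66.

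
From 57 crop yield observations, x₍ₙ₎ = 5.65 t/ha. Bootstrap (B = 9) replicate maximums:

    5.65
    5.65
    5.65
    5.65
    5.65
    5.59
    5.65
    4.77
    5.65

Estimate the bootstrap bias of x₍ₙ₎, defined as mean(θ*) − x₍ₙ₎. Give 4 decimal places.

bias = −0.1044

mean(θ*) = (5.65 + 5.65 + 5.65 + 5.65 + 5.65 + 5.59 + 5.65 + 4.77 + 5.65) / 9 = 5.54556
bias = 5.54556 − 5.65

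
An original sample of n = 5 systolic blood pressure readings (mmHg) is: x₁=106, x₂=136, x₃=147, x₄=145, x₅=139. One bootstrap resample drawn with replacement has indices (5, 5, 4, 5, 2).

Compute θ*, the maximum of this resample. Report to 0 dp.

θ* = 145

Resample values: 139, 139, 145, 139, 136.
Maximum = 145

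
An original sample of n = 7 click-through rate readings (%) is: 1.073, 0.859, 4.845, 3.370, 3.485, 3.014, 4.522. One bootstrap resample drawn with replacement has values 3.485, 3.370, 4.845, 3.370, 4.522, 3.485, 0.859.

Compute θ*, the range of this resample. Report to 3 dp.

Range = 4.845 − 0.859 = 3.986

θ* = 3.986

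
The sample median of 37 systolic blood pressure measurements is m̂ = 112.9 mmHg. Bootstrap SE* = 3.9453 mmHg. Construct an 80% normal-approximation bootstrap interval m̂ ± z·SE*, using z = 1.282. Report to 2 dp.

Margin = 1.282 × 3.9453 = 5.058
Interval: 112.9 ± 5.058

(107.84, 117.96)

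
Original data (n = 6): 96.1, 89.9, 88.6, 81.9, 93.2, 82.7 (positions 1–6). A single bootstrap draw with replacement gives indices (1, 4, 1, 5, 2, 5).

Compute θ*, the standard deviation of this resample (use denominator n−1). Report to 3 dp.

θ* = 5.338

Resample values: 96.1, 81.9, 96.1, 93.2, 89.9, 93.2.
Mean = 91.7333; sum of squared deviations = 142.4933
s² = 142.4933 / 5 = 28.4987
s = √28.4987 = 5.338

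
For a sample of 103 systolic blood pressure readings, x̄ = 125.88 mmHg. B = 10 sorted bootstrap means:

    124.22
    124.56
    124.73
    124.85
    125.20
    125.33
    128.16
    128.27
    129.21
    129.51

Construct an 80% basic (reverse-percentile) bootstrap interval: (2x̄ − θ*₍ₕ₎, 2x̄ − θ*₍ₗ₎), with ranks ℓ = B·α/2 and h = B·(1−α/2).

Percentile endpoints at ranks 1 and 9: θ*₍1₎ = 124.22, θ*₍9₎ = 129.21.
Basic interval reflects these around x̄:
  lower = 2 × 125.88 − 129.21 = 122.55
  upper = 2 × 125.88 − 124.22 = 127.54

(122.55, 127.54)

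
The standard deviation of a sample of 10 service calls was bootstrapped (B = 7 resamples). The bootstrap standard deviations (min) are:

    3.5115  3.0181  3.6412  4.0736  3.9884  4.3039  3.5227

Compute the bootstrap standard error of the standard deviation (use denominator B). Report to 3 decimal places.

Bootstrap SE is the standard deviation of the 7 replicate standard deviations.
Mean of replicates: (3.5115 + 3.0181 + 3.6412 + 4.0736 + 3.9884 + 4.3039 + 3.5227) / 7 = 26.05940 / 7 = 3.72277
Sum of squared deviations: (−0.21127)² + (−0.70467)² + (−0.08157)² + (+0.35083)² + (+0.26563)² + (+0.58113)² + (−0.20007)² = 1.11923
Variance = 1.11923 / 7 = 0.15989
SE* = √0.15989

SE* = 0.400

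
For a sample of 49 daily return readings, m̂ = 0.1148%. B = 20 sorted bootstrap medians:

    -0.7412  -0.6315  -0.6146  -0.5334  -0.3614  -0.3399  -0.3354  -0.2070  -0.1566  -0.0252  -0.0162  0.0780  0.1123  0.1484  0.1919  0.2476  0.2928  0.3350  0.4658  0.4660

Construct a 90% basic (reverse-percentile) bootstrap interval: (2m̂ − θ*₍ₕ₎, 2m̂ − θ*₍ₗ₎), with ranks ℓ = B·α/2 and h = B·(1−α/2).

(-0.2362, 0.9708)

Percentile endpoints at ranks 1 and 19: θ*₍1₎ = -0.7412, θ*₍19₎ = 0.4658.
Basic interval reflects these around m̂:
  lower = 2 × 0.1148 − 0.4658 = -0.2362
  upper = 2 × 0.1148 − -0.7412 = 0.9708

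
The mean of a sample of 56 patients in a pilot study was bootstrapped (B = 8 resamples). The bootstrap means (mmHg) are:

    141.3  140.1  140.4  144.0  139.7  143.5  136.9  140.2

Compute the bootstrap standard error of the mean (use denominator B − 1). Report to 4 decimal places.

SE* = 2.2424

Bootstrap SE is the standard deviation of the 8 replicate means.
Mean of replicates: (141.3 + 140.1 + 140.4 + 144.0 + 139.7 + 143.5 + 136.9 + 140.2) / 8 = 1126.10000 / 8 = 140.76250
Sum of squared deviations: (+0.53750)² + (−0.66250)² + (−0.36250)² + (+3.23750)² + (−1.06250)² + (+2.73750)² + (−3.86250)² + (−0.56250)² = 35.19875
Variance = 35.19875 / 7 = 5.02839
SE* = √5.02839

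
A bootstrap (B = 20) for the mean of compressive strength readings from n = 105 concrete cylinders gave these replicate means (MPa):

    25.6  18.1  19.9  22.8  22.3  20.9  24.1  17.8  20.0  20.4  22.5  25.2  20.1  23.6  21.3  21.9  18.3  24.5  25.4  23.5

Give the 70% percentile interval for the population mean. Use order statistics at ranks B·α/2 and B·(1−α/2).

Sorted replicates: 17.8, 18.1, 18.3, 19.9, 20.0, 20.1, 20.4, 20.9, 21.3, 21.9, 22.3, 22.5, 22.8, 23.5, 23.6, 24.1, 24.5, 25.2, 25.4, 25.6
α = 0.30; lower rank = 20 × 0.150 = 3; upper rank = 20 × 0.850 = 17.
The 3rd smallest replicate is 18.3; the 17th is 24.5.

(18.3, 24.5)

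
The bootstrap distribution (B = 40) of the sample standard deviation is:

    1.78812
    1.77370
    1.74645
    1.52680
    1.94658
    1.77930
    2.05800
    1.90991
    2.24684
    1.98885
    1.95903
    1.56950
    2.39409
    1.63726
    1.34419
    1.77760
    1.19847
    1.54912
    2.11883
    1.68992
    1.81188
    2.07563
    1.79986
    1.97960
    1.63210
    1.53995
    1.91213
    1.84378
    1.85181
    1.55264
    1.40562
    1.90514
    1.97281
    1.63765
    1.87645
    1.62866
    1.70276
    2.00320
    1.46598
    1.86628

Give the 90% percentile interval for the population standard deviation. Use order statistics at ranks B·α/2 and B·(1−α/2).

(1.34419, 2.11883)

Sorted replicates: 1.19847, 1.34419, 1.40562, 1.46598, 1.52680, 1.53995, 1.54912, 1.55264, 1.56950, 1.62866, 1.63210, 1.63726, 1.63765, 1.68992, 1.70276, 1.74645, 1.77370, 1.77760, 1.77930, 1.78812, 1.79986, 1.81188, 1.84378, 1.85181, 1.86628, 1.87645, 1.90514, 1.90991, 1.91213, 1.94658, 1.95903, 1.97281, 1.97960, 1.98885, 2.00320, 2.05800, 2.07563, 2.11883, 2.24684, 2.39409
α = 0.10; lower rank = 40 × 0.050 = 2; upper rank = 40 × 0.950 = 38.
The 2nd smallest replicate is 1.34419; the 38th is 2.11883.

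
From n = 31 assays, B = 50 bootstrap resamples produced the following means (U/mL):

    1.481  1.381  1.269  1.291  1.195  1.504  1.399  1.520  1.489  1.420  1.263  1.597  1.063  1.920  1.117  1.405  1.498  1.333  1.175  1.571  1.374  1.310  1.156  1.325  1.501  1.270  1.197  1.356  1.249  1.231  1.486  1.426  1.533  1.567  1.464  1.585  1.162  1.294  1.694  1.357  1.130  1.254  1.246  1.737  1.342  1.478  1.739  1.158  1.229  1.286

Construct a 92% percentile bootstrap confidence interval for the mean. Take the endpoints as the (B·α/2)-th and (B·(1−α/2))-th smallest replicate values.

(1.117, 1.737)

Sorted replicates: 1.063, 1.117, 1.130, 1.156, 1.158, 1.162, 1.175, 1.195, 1.197, 1.229, 1.231, 1.246, 1.249, 1.254, 1.263, 1.269, 1.270, 1.286, 1.291, 1.294, 1.310, 1.325, 1.333, 1.342, 1.356, 1.357, 1.374, 1.381, 1.399, 1.405, 1.420, 1.426, 1.464, 1.478, 1.481, 1.486, 1.489, 1.498, 1.501, 1.504, 1.520, 1.533, 1.567, 1.571, 1.585, 1.597, 1.694, 1.737, 1.739, 1.920
α = 0.08; lower rank = 50 × 0.040 = 2; upper rank = 50 × 0.960 = 48.
The 2nd smallest replicate is 1.117; the 48th is 1.737.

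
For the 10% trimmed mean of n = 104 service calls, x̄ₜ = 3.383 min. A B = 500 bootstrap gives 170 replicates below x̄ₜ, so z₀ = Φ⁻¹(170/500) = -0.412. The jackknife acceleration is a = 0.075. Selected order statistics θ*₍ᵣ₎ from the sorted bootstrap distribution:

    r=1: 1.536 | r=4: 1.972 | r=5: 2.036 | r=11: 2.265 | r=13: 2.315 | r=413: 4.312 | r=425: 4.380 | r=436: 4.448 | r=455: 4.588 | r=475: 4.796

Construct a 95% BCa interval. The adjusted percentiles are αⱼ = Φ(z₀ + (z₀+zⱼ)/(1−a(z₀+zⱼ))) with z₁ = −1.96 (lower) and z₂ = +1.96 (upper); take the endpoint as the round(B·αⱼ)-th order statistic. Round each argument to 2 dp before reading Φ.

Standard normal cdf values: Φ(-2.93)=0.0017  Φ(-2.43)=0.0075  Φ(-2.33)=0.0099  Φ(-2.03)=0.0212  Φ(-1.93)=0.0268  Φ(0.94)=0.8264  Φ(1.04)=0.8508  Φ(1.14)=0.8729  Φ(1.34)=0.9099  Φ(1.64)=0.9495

Lower: z₀ + z₁ = -0.412 + (-1.960) = -2.372; 1 − a(z₀+z₁) = 1 − (0.075)(-2.372) = 1.1779; argument = -0.412 + (-2.372)/1.1779 = -2.4258 → -2.43.
α₁ = Φ(-2.43) = 0.0075; rank = round(500 × 0.0075) = 4; θ*₍4₎ = 1.972.
Upper: z₀ + z₂ = 1.548; 1 − a(z₀+z₂) = 0.8839; argument = 1.3393 → 1.34; α₂ = 0.9099; rank = 455; θ*₍455₎ = 4.588.

(1.972, 4.588)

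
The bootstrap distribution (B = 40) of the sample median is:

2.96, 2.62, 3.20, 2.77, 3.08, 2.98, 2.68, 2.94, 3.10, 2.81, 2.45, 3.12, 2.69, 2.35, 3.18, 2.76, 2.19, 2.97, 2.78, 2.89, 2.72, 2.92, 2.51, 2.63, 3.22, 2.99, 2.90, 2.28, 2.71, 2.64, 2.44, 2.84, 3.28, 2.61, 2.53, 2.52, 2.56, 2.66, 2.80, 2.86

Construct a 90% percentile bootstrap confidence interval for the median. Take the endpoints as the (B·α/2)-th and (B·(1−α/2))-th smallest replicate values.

(2.28, 3.20)

Sorted replicates: 2.19, 2.28, 2.35, 2.44, 2.45, 2.51, 2.52, 2.53, 2.56, 2.61, 2.62, 2.63, 2.64, 2.66, 2.68, 2.69, 2.71, 2.72, 2.76, 2.77, 2.78, 2.80, 2.81, 2.84, 2.86, 2.89, 2.90, 2.92, 2.94, 2.96, 2.97, 2.98, 2.99, 3.08, 3.10, 3.12, 3.18, 3.20, 3.22, 3.28
α = 0.10; lower rank = 40 × 0.050 = 2; upper rank = 40 × 0.950 = 38.
The 2nd smallest replicate is 2.28; the 38th is 3.20.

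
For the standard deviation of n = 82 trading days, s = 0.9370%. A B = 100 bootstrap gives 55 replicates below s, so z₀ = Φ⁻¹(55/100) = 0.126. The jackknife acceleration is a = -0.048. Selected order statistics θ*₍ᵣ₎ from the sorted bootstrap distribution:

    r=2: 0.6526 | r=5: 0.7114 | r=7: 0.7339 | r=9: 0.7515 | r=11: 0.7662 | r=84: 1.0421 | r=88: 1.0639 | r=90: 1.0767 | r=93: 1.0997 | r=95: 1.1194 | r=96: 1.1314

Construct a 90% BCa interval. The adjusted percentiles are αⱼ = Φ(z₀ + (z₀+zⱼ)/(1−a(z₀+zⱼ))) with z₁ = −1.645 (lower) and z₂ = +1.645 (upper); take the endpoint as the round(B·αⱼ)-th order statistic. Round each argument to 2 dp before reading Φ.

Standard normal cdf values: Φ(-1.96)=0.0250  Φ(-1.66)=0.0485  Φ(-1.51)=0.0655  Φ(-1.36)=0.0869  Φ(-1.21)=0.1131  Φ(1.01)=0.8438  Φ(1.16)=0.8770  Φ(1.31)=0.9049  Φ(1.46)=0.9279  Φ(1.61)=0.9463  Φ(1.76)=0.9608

(0.7339, 1.1314)

Lower: z₀ + z₁ = 0.126 + (-1.645) = -1.519; 1 − a(z₀+z₁) = 1 − (-0.048)(-1.519) = 0.9271; argument = 0.126 + (-1.519)/0.9271 = -1.5125 → -1.51.
α₁ = Φ(-1.51) = 0.0655; rank = round(100 × 0.0655) = 7; θ*₍7₎ = 0.7339.
Upper: z₀ + z₂ = 1.771; 1 − a(z₀+z₂) = 1.0850; argument = 1.7582 → 1.76; α₂ = 0.9608; rank = 96; θ*₍96₎ = 1.1314.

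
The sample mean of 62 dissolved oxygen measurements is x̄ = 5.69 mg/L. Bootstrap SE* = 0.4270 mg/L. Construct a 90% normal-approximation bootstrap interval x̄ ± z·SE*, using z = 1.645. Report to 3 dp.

Margin = 1.645 × 0.4270 = 0.7024
Interval: 5.69 ± 0.7024

(4.988, 6.392)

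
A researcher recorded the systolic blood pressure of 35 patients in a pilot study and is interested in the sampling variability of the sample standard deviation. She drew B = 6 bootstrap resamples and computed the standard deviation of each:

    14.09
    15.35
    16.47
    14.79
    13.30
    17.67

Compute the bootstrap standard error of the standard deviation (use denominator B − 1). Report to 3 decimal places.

SE* = 1.594

Bootstrap SE is the standard deviation of the 6 replicate standard deviations.
Mean of replicates: (14.09 + 15.35 + 16.47 + 14.79 + 13.30 + 17.67) / 6 = 91.6700 / 6 = 15.2783
Sum of squared deviations: (−1.1883)² + (+0.0717)² + (+1.1917)² + (−0.4883)² + (−1.9783)² + (+2.3917)² = 12.7097
Variance = 12.7097 / 5 = 2.5419
SE* = √2.5419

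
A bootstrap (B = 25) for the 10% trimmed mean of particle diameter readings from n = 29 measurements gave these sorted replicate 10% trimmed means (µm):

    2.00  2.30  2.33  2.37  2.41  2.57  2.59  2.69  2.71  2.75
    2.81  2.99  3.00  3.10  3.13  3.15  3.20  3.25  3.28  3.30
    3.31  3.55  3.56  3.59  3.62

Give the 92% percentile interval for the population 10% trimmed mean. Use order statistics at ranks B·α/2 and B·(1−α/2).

(2.00, 3.59)

α = 0.08; lower rank = 25 × 0.040 = 1; upper rank = 25 × 0.960 = 24.
The 1st smallest replicate is 2.00; the 24th is 3.59.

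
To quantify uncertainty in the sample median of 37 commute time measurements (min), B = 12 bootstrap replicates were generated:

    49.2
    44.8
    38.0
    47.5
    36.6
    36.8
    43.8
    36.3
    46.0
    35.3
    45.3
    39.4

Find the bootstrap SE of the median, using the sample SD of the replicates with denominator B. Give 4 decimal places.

SE* = 4.7812

Bootstrap SE is the standard deviation of the 12 replicate medians.
Mean of replicates: (49.2 + 44.8 + 38.0 + 47.5 + 36.6 + 36.8 + 43.8 + 36.3 + 46.0 + 35.3 + 45.3 + 39.4) / 12 = 499.00000 / 12 = 41.58333
Sum of squared deviations: (+7.61667)² + (+3.21667)² + (−3.58333)² + (+5.91667)² + (−4.98333)² + (−4.78333)² + (+2.21667)² + (−5.28333)² + (+4.41667)² + (−6.28333)² + (+3.71667)² + (−2.18333)² = 274.31667
Variance = 274.31667 / 12 = 22.85972
SE* = √22.85972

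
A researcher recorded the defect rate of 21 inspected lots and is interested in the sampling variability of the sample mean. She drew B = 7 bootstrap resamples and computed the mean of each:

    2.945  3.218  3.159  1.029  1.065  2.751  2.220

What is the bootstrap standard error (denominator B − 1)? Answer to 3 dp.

SE* = 0.943

Bootstrap SE is the standard deviation of the 7 replicate means.
Mean of replicates: (2.945 + 3.218 + 3.159 + 1.029 + 1.065 + 2.751 + 2.220) / 7 = 16.3870 / 7 = 2.3410
Sum of squared deviations: (+0.6040)² + (+0.8770)² + (+0.8180)² + (−1.3120)² + (−1.2760)² + (+0.4100)² + (−0.1210)² = 5.3353
Variance = 5.3353 / 6 = 0.8892
SE* = √0.8892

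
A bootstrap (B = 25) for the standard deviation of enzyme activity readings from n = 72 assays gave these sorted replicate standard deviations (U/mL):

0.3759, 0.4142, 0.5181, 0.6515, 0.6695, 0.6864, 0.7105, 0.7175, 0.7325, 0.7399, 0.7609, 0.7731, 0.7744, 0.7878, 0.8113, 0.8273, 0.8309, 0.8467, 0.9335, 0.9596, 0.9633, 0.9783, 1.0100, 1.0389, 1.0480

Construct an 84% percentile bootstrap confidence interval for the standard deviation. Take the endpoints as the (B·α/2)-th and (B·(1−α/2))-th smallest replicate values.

(0.4142, 1.0100)

α = 0.16; lower rank = 25 × 0.080 = 2; upper rank = 25 × 0.920 = 23.
The 2nd smallest replicate is 0.4142; the 23rd is 1.0100.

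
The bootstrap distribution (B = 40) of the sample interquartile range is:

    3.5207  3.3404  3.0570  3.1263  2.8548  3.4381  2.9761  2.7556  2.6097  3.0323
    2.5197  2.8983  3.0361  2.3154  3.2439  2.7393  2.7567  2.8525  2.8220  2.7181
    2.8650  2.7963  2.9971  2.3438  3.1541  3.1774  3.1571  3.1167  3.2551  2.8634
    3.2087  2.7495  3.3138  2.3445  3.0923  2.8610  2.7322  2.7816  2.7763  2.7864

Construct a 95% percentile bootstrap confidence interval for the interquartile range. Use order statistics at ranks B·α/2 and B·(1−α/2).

(2.3154, 3.4381)

Sorted replicates: 2.3154, 2.3438, 2.3445, 2.5197, 2.6097, 2.7181, 2.7322, 2.7393, 2.7495, 2.7556, 2.7567, 2.7763, 2.7816, 2.7864, 2.7963, 2.8220, 2.8525, 2.8548, 2.8610, 2.8634, 2.8650, 2.8983, 2.9761, 2.9971, 3.0323, 3.0361, 3.0570, 3.0923, 3.1167, 3.1263, 3.1541, 3.1571, 3.1774, 3.2087, 3.2439, 3.2551, 3.3138, 3.3404, 3.4381, 3.5207
α = 0.05; lower rank = 40 × 0.025 = 1; upper rank = 40 × 0.975 = 39.
The 1st smallest replicate is 2.3154; the 39th is 3.4381.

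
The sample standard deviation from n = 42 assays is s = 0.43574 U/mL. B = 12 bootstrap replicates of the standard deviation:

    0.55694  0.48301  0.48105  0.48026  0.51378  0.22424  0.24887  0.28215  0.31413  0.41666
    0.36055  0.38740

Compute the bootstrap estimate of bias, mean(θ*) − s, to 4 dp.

bias = −0.0400

mean(θ*) = (0.55694 + 0.48301 + 0.48105 + 0.48026 + 0.51378 + 0.22424 + 0.24887 + 0.28215 + 0.31413 + 0.41666 + 0.36055 + 0.38740) / 12 = 0.39575
bias = 0.39575 − 0.43574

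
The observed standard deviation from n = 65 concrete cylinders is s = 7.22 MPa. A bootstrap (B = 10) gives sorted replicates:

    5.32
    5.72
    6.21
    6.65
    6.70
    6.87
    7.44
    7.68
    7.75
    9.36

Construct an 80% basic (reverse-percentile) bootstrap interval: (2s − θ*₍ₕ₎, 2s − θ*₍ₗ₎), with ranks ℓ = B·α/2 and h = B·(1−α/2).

(6.69, 9.12)

Percentile endpoints at ranks 1 and 9: θ*₍1₎ = 5.32, θ*₍9₎ = 7.75.
Basic interval reflects these around s:
  lower = 2 × 7.22 − 7.75 = 6.69
  upper = 2 × 7.22 − 5.32 = 9.12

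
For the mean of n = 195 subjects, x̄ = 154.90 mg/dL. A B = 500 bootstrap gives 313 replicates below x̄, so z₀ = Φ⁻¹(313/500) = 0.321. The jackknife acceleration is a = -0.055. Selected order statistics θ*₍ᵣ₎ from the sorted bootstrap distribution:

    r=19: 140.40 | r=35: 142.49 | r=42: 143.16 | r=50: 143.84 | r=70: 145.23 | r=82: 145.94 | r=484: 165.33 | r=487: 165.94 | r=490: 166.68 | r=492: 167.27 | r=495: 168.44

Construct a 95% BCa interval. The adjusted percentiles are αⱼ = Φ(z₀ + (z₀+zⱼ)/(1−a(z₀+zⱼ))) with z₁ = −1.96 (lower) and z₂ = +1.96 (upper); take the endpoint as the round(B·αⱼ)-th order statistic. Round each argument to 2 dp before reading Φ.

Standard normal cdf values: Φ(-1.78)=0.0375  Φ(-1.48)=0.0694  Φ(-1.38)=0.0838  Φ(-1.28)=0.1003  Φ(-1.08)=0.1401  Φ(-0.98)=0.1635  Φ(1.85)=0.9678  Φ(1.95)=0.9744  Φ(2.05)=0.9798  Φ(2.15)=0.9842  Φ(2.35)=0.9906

(142.49, 168.44)

Lower: z₀ + z₁ = 0.321 + (-1.960) = -1.639; 1 − a(z₀+z₁) = 1 − (-0.055)(-1.639) = 0.9099; argument = 0.321 + (-1.639)/0.9099 = -1.4804 → -1.48.
α₁ = Φ(-1.48) = 0.0694; rank = round(500 × 0.0694) = 35; θ*₍35₎ = 142.49.
Upper: z₀ + z₂ = 2.281; 1 − a(z₀+z₂) = 1.1255; argument = 2.3477 → 2.35; α₂ = 0.9906; rank = 495; θ*₍495₎ = 168.44.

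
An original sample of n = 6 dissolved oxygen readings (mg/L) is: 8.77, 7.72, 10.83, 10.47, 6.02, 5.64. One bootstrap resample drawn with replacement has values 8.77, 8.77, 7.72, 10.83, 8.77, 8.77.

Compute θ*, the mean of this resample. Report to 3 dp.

Mean = (8.77 + 8.77 + 7.72 + 10.83 + 8.77 + 8.77) / 6 = 53.630 / 6 = 8.938

θ* = 8.938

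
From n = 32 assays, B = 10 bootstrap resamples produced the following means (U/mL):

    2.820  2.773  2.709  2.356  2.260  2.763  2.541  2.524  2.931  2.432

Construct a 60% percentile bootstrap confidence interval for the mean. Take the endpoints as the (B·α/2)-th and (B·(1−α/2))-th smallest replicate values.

(2.356, 2.773)

Sorted replicates: 2.260, 2.356, 2.432, 2.524, 2.541, 2.709, 2.763, 2.773, 2.820, 2.931
α = 0.40; lower rank = 10 × 0.200 = 2; upper rank = 10 × 0.800 = 8.
The 2nd smallest replicate is 2.356; the 8th is 2.773.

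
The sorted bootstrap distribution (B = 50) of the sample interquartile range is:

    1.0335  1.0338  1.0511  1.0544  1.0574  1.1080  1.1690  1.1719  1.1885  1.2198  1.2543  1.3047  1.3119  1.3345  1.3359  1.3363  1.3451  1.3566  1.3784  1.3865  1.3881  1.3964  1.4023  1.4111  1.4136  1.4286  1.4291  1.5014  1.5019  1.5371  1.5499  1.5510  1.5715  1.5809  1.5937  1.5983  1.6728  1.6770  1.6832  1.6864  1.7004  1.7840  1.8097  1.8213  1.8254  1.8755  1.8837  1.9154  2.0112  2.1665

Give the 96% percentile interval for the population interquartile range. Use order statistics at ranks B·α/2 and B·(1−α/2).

α = 0.04; lower rank = 50 × 0.020 = 1; upper rank = 50 × 0.980 = 49.
The 1st smallest replicate is 1.0335; the 49th is 2.0112.

(1.0335, 2.0112)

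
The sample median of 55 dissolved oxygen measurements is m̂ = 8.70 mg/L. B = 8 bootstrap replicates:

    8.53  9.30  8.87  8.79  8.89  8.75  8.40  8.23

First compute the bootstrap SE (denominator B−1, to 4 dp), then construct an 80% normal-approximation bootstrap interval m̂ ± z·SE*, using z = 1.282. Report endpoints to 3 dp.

Mean of replicates = 8.7200; sum of squared deviations = 0.7722; SE* = √(0.7722/7) = 0.3321
Margin = 1.282 × 0.3321 = 0.4258
Interval: 8.70 ± 0.4258

(8.274, 9.126)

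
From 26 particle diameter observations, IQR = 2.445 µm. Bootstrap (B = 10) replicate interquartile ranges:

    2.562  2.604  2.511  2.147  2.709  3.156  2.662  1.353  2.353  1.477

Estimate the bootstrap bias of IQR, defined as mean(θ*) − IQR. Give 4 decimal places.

mean(θ*) = (2.562 + 2.604 + 2.511 + 2.147 + 2.709 + 3.156 + 2.662 + 1.353 + 2.353 + 1.477) / 10 = 2.35340
bias = 2.35340 − 2.445

bias = −0.0916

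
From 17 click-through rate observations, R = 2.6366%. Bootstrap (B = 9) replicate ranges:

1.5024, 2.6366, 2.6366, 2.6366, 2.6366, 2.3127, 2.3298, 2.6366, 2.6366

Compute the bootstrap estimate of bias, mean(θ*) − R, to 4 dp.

mean(θ*) = (1.5024 + 2.6366 + 2.6366 + 2.6366 + 2.6366 + 2.3127 + 2.3298 + 2.6366 + 2.6366) / 9 = 2.44050
bias = 2.44050 − 2.6366

bias = −0.1961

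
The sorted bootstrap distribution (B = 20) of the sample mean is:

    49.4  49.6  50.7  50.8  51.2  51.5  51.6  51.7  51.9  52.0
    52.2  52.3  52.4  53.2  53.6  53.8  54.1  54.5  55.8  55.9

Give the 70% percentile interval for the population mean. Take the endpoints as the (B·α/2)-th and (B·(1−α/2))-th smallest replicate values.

(50.7, 54.1)

α = 0.30; lower rank = 20 × 0.150 = 3; upper rank = 20 × 0.850 = 17.
The 3rd smallest replicate is 50.7; the 17th is 54.1.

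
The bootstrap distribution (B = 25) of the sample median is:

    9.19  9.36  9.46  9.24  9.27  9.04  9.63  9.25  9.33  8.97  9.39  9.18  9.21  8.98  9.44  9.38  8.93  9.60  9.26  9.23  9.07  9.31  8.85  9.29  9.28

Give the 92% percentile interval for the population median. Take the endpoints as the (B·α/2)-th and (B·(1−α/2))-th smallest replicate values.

Sorted replicates: 8.85, 8.93, 8.97, 8.98, 9.04, 9.07, 9.18, 9.19, 9.21, 9.23, 9.24, 9.25, 9.26, 9.27, 9.28, 9.29, 9.31, 9.33, 9.36, 9.38, 9.39, 9.44, 9.46, 9.60, 9.63
α = 0.08; lower rank = 25 × 0.040 = 1; upper rank = 25 × 0.960 = 24.
The 1st smallest replicate is 8.85; the 24th is 9.60.

(8.85, 9.60)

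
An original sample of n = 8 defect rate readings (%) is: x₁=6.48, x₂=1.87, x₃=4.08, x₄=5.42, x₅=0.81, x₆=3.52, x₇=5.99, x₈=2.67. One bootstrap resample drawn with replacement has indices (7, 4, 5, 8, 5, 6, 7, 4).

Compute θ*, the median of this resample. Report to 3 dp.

θ* = 4.470

Resample values: 5.99, 5.42, 0.81, 2.67, 0.81, 3.52, 5.99, 5.42.
Sorted: 0.81, 0.81, 2.67, 3.52, 5.42, 5.42, 5.99, 5.99
Median = average of the two middle values = 4.470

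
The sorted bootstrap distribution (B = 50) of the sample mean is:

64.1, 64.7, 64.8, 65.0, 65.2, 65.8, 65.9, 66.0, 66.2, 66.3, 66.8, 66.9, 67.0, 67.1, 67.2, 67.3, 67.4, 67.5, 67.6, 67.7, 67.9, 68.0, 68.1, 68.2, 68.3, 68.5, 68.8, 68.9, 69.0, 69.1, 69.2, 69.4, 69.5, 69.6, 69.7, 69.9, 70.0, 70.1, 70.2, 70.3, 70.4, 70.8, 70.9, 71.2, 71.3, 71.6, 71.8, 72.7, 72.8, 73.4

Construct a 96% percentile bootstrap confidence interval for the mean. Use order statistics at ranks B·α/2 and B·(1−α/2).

α = 0.04; lower rank = 50 × 0.020 = 1; upper rank = 50 × 0.980 = 49.
The 1st smallest replicate is 64.1; the 49th is 72.8.

(64.1, 72.8)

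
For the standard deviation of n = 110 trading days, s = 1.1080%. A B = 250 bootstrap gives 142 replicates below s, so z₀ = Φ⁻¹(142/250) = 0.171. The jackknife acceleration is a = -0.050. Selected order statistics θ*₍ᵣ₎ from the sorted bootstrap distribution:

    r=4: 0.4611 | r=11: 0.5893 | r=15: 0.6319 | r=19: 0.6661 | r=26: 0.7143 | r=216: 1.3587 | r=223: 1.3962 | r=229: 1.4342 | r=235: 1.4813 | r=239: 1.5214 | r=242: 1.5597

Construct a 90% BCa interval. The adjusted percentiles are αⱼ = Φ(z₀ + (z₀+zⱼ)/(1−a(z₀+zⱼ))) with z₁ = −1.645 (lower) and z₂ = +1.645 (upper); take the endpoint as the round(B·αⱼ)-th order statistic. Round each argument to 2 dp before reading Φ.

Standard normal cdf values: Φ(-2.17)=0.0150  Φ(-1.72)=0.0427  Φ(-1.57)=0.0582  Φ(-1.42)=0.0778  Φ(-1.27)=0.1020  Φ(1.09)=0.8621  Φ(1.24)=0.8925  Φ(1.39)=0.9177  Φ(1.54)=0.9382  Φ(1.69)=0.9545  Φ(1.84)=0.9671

(0.6661, 1.5597)

Lower: z₀ + z₁ = 0.171 + (-1.645) = -1.474; 1 − a(z₀+z₁) = 1 − (-0.050)(-1.474) = 0.9263; argument = 0.171 + (-1.474)/0.9263 = -1.4203 → -1.42.
α₁ = Φ(-1.42) = 0.0778; rank = round(250 × 0.0778) = 19; θ*₍19₎ = 0.6661.
Upper: z₀ + z₂ = 1.816; 1 − a(z₀+z₂) = 1.0908; argument = 1.8358 → 1.84; α₂ = 0.9671; rank = 242; θ*₍242₎ = 1.5597.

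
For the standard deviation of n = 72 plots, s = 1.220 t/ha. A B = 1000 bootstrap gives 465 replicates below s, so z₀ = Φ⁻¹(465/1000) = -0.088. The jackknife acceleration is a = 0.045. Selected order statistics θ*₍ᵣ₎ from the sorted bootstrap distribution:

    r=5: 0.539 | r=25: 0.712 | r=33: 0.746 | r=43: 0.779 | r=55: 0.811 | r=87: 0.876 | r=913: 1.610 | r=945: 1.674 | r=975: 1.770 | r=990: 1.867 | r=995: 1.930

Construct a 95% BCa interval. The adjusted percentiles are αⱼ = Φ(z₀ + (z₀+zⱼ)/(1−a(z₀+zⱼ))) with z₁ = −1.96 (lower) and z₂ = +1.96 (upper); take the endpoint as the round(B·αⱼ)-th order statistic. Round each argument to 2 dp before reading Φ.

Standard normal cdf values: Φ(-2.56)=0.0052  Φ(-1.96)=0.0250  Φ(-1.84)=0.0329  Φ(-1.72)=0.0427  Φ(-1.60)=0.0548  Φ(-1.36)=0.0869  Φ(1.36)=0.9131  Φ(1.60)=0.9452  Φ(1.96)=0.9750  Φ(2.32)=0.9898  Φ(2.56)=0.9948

(0.712, 1.770)

Lower: z₀ + z₁ = -0.088 + (-1.960) = -2.048; 1 − a(z₀+z₁) = 1 − (0.045)(-2.048) = 1.0922; argument = -0.088 + (-2.048)/1.0922 = -1.9632 → -1.96.
α₁ = Φ(-1.96) = 0.0250; rank = round(1000 × 0.0250) = 25; θ*₍25₎ = 0.712.
Upper: z₀ + z₂ = 1.872; 1 − a(z₀+z₂) = 0.9158; argument = 1.9562 → 1.96; α₂ = 0.9750; rank = 975; θ*₍975₎ = 1.770.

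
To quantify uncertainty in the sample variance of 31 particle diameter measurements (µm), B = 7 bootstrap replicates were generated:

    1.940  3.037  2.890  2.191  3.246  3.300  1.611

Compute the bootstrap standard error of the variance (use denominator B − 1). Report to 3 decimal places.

Bootstrap SE is the standard deviation of the 7 replicate variances.
Mean of replicates: (1.940 + 3.037 + 2.890 + 2.191 + 3.246 + 3.300 + 1.611) / 7 = 18.2150 / 7 = 2.6021
Sum of squared deviations: (−0.6621)² + (+0.4349)² + (+0.2879)² + (−0.4111)² + (+0.6439)² + (+0.6979)² + (−0.9911)² = 2.7634
Variance = 2.7634 / 6 = 0.4606
SE* = √0.4606

SE* = 0.679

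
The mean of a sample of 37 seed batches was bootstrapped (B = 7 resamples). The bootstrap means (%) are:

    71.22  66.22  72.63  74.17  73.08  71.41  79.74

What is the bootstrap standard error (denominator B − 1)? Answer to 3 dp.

Bootstrap SE is the standard deviation of the 7 replicate means.
Mean of replicates: (71.22 + 66.22 + 72.63 + 74.17 + 73.08 + 71.41 + 79.74) / 7 = 508.4700 / 7 = 72.6386
Sum of squared deviations: (−1.4186)² + (−6.4186)² + (−0.0086)² + (+1.5314)² + (+0.4414)² + (−1.2286)² + (+7.1014)² = 97.6903
Variance = 97.6903 / 6 = 16.2817
SE* = √16.2817

SE* = 4.035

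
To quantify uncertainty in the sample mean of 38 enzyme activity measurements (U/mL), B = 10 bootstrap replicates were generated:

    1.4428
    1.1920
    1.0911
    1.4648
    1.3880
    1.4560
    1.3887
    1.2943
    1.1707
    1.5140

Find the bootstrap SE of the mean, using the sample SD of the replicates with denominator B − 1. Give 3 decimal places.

Bootstrap SE is the standard deviation of the 10 replicate means.
Mean of replicates: (1.4428 + 1.1920 + 1.0911 + 1.4648 + 1.3880 + 1.4560 + 1.3887 + 1.2943 + 1.1707 + 1.5140) / 10 = 13.40240 / 10 = 1.34024
Sum of squared deviations: (+0.10256)² + (−0.14824)² + (−0.24914)² + (+0.12456)² + (+0.04776)² + (+0.11576)² + (+0.04846)² + (−0.04594)² + (−0.16954)² + (+0.17376)² = 0.18916
Variance = 0.18916 / 9 = 0.02102
SE* = √0.02102

SE* = 0.145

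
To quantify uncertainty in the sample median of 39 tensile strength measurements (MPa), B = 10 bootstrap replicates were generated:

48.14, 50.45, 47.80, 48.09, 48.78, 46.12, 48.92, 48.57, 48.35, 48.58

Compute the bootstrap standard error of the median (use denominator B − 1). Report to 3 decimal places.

Bootstrap SE is the standard deviation of the 10 replicate medians.
Mean of replicates: (48.14 + 50.45 + 47.80 + 48.09 + 48.78 + 46.12 + 48.92 + 48.57 + 48.35 + 48.58) / 10 = 483.8000 / 10 = 48.3800
Sum of squared deviations: (−0.2400)² + (+2.0700)² + (−0.5800)² + (−0.2900)² + (+0.4000)² + (−2.2600)² + (+0.5400)² + (+0.1900)² + (−0.0300)² + (+0.2000)² = 10.3992
Variance = 10.3992 / 9 = 1.1555
SE* = √1.1555

SE* = 1.075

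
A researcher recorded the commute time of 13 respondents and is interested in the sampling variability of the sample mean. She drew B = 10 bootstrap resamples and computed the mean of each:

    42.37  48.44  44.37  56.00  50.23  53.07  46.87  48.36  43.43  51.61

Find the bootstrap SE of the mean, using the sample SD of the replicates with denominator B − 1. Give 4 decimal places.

Bootstrap SE is the standard deviation of the 10 replicate means.
Mean of replicates: (42.37 + 48.44 + 44.37 + 56.00 + 50.23 + 53.07 + 46.87 + 48.36 + 43.43 + 51.61) / 10 = 484.75000 / 10 = 48.47500
Sum of squared deviations: (−6.10500)² + (−0.03500)² + (−4.10500)² + (+7.52500)² + (+1.75500)² + (+4.59500)² + (−1.60500)² + (−0.11500)² + (−5.04500)² + (+3.13500)² = 172.81245
Variance = 172.81245 / 9 = 19.20138
SE* = √19.20138

SE* = 4.3819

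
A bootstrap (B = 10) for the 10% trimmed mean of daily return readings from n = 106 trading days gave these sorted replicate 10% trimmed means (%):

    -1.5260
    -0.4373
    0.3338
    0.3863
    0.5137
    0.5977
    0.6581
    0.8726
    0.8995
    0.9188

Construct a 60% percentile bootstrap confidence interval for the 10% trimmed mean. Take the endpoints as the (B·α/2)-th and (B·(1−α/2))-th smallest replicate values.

(-0.4373, 0.8726)

α = 0.40; lower rank = 10 × 0.200 = 2; upper rank = 10 × 0.800 = 8.
The 2nd smallest replicate is -0.4373; the 8th is 0.8726.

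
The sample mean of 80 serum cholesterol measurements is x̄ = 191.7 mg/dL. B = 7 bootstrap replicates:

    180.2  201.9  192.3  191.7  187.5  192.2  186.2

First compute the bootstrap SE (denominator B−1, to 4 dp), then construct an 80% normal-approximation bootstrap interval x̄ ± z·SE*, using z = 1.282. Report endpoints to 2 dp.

Mean of replicates = 190.2857; sum of squared deviations = 270.7886; SE* = √(270.7886/6) = 6.7180
Margin = 1.282 × 6.7180 = 8.612
Interval: 191.7 ± 8.612

(183.09, 200.31)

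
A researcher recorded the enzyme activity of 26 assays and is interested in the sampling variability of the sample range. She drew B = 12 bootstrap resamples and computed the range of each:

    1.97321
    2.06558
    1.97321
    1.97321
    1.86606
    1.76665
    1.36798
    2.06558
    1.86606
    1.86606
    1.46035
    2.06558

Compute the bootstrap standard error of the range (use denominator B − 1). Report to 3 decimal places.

SE* = 0.229

Bootstrap SE is the standard deviation of the 12 replicate ranges.
Mean of replicates: (1.97321 + 2.06558 + 1.97321 + 1.97321 + 1.86606 + 1.76665 + 1.36798 + 2.06558 + 1.86606 + 1.86606 + 1.46035 + 2.06558) / 12 = 22.309530 / 12 = 1.859128
Sum of squared deviations: (+0.114082)² + (+0.206452)² + (+0.114082)² + (+0.114082)² + (+0.006932)² + (−0.092478)² + (−0.491148)² + (+0.206452)² + (+0.006932)² + (+0.006932)² + (−0.398778)² + (+0.206452)² = 0.575858
Variance = 0.575858 / 11 = 0.052351
SE* = √0.052351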